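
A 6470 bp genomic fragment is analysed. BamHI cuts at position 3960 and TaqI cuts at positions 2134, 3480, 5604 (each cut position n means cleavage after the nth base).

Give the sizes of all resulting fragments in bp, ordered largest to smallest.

Combined cut positions (sorted): 2134, 3480, 3960, 5604.
Linear molecule, 4 cuts → 5 fragments:
  2134 − 0 = 2134 bp
  3480 − 2134 = 1346 bp
  3960 − 3480 = 480 bp
  5604 − 3960 = 1644 bp
  6470 − 5604 = 866 bp
Sorted largest to smallest: 2134, 1644, 1346, 866, 480 bp.

2134, 1644, 1346, 866, 480 bp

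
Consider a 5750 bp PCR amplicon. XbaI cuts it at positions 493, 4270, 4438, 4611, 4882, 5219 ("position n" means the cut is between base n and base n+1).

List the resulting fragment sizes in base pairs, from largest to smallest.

3777, 531, 493, 337, 271, 173, 168 bp

Linear molecule, 6 cuts → 7 fragments:
  493 − 0 = 493 bp
  4270 − 493 = 3777 bp
  4438 − 4270 = 168 bp
  4611 − 4438 = 173 bp
  4882 − 4611 = 271 bp
  5219 − 4882 = 337 bp
  5750 − 5219 = 531 bp
Sorted largest to smallest: 3777, 531, 493, 337, 271, 173, 168 bp.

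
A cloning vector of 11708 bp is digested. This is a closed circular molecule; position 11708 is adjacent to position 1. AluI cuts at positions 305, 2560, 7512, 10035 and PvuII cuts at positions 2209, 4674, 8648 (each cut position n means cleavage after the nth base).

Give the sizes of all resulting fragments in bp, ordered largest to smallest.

Combined cut positions (sorted): 305, 2209, 2560, 4674, 7512, 8648, 10035.
Circular molecule, 7 cuts → 7 fragments:
  2209 − 305 = 1904 bp
  2560 − 2209 = 351 bp
  4674 − 2560 = 2114 bp
  7512 − 4674 = 2838 bp
  8648 − 7512 = 1136 bp
  10035 − 8648 = 1387 bp
  wrap: 11708 − 10035 + 305 = 1978 bp
Sorted largest to smallest: 2838, 2114, 1978, 1904, 1387, 1136, 351 bp.

2838, 2114, 1978, 1904, 1387, 1136, 351 bp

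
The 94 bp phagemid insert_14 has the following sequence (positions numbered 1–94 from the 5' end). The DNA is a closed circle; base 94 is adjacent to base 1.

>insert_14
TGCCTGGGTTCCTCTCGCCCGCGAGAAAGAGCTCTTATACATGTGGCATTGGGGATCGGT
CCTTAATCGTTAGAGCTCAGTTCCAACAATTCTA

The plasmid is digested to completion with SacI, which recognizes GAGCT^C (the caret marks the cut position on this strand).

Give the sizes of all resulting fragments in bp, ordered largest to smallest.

50, 44 bp

SacI sites (GAGCTC) start at positions 29, 73.
SacI cuts after base 5 of each site (before the last base), so after positions 33, 77.
Circular molecule, 2 cuts → 2 fragments:
  34–77 → 44 bp
  78–94 then 1–33 → 17 + 33 = 50 bp
Sorted largest to smallest: 50, 44 bp.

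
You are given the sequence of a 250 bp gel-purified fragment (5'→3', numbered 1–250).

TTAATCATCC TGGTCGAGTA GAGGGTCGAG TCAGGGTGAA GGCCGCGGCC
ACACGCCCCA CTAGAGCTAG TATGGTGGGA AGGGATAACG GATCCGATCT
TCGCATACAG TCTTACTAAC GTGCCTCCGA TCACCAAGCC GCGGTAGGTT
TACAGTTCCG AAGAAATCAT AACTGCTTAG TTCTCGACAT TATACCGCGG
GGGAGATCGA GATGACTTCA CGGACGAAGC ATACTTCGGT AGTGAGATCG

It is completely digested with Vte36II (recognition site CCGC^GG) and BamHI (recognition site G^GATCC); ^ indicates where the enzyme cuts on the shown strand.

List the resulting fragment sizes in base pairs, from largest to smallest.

Vte36II sites (CCGCGG) start at positions 43, 139, 195.
Vte36II cuts after base 4 of each site, so after positions 46, 142, 198.
The BamHI site (GGATCC) starts at position 90.
BamHI cuts after the first base of each site, so after position 90.
Combined cut positions: 46, 90, 142, 198.
Linear molecule, 4 cuts → 5 fragments:
  1–46 → 46 bp
  47–90 → 44 bp
  91–142 → 52 bp
  143–198 → 56 bp
  199–250 → 52 bp
Sorted largest to smallest: 56, 52, 52, 46, 44 bp.

56, 52, 52, 46, 44 bp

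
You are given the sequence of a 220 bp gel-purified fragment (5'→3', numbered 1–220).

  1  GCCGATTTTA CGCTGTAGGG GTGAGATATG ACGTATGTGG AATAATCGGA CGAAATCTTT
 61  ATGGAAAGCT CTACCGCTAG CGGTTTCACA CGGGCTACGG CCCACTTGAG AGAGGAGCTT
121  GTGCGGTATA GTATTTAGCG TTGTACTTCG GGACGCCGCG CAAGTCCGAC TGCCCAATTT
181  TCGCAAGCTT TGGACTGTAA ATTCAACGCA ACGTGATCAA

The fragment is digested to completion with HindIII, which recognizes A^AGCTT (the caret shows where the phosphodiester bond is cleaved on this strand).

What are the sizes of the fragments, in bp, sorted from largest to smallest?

The HindIII site (AAGCTT) starts at position 185.
HindIII cuts after the first base of each site, so after position 185.
Linear molecule, 1 cut → 2 fragments:
  1–185 → 185 bp
  186–220 → 35 bp
Sorted largest to smallest: 185, 35 bp.

185, 35 bp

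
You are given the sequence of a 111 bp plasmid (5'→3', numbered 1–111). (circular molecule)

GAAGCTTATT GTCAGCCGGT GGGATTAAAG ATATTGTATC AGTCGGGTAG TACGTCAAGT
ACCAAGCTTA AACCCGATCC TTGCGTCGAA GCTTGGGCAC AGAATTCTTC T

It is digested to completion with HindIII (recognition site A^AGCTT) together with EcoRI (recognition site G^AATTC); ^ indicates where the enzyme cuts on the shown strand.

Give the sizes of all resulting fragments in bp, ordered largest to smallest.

HindIII sites (AAGCTT) start at positions 2, 64, 89.
HindIII cuts after the first base of each site, so after positions 2, 64, 89.
The EcoRI site (GAATTC) starts at position 102.
EcoRI cuts after the first base of each site, so after position 102.
Combined cut positions: 2, 64, 89, 102.
Circular molecule, 4 cuts → 4 fragments:
  3–64 → 62 bp
  65–89 → 25 bp
  90–102 → 13 bp
  103–111 then 1–2 → 9 + 2 = 11 bp
Sorted largest to smallest: 62, 25, 13, 11 bp.

62, 25, 13, 11 bp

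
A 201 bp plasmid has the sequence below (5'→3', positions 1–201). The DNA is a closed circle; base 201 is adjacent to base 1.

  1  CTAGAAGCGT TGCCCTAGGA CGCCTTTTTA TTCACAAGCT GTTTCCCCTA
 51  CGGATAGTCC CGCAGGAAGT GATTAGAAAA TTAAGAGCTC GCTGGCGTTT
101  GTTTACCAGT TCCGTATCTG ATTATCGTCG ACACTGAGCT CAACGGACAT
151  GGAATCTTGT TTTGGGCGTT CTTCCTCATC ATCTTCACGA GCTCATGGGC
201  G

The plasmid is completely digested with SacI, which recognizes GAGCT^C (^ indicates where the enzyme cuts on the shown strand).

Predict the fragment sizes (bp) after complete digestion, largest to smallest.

SacI sites (GAGCTC) start at positions 85, 136, 189.
SacI cuts after base 5 of each site (before the last base), so after positions 89, 140, 193.
Circular molecule, 3 cuts → 3 fragments:
  90–140 → 51 bp
  141–193 → 53 bp
  194–201 then 1–89 → 8 + 89 = 97 bp
Sorted largest to smallest: 97, 53, 51 bp.

97, 53, 51 bp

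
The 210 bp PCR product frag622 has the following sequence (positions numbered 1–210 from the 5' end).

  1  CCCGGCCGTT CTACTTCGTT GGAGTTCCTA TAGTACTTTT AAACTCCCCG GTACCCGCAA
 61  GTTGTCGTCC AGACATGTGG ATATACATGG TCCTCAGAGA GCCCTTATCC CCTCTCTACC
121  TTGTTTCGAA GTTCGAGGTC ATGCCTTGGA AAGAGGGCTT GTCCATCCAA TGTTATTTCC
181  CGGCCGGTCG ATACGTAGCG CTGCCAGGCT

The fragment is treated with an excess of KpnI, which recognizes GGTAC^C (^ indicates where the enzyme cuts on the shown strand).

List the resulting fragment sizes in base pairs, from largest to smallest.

156, 54 bp

The KpnI site (GGTACC) starts at position 50.
KpnI cuts after base 5 of each site (before the last base), so after position 54.
Linear molecule, 1 cut → 2 fragments:
  1–54 → 54 bp
  55–210 → 156 bp
Sorted largest to smallest: 156, 54 bp.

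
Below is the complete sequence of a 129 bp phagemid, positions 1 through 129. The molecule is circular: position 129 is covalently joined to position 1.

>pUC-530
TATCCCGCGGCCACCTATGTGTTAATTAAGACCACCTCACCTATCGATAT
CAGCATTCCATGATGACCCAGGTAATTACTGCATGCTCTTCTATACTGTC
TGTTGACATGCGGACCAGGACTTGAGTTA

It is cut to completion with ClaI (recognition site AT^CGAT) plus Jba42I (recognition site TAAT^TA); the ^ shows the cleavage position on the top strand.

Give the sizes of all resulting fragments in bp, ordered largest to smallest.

79, 32, 18 bp

The ClaI site (ATCGAT) starts at position 43.
ClaI cuts after base 2 of each site, so after position 44.
Jba42I sites (TAATTA) start at positions 23, 73.
Jba42I cuts after base 4 of each site, so after positions 26, 76.
Combined cut positions: 26, 44, 76.
Circular molecule, 3 cuts → 3 fragments:
  27–44 → 18 bp
  45–76 → 32 bp
  77–129 then 1–26 → 53 + 26 = 79 bp
Sorted largest to smallest: 79, 32, 18 bp.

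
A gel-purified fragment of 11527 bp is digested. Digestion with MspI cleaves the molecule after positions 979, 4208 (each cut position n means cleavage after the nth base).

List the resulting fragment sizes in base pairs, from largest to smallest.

7319, 3229, 979 bp

Linear molecule, 2 cuts → 3 fragments:
  979 − 0 = 979 bp
  4208 − 979 = 3229 bp
  11527 − 4208 = 7319 bp
Sorted largest to smallest: 7319, 3229, 979 bp.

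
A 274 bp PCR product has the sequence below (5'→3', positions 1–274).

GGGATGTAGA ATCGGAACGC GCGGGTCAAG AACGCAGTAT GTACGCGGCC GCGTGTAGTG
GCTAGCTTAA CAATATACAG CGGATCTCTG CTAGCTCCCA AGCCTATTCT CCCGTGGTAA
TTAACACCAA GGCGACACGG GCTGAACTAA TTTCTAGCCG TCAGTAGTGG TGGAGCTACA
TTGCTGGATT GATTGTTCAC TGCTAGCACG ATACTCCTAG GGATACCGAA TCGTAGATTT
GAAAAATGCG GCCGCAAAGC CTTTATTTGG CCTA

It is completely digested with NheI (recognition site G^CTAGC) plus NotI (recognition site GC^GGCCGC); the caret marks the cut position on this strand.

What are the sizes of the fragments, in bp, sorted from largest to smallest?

112, 47, 46, 29, 25, 15 bp

NheI sites (GCTAGC) start at positions 61, 90, 202.
NheI cuts after the first base of each site, so after positions 61, 90, 202.
NotI sites (GCGGCCGC) start at positions 45, 248.
NotI cuts after base 2 of each site, so after positions 46, 249.
Combined cut positions: 46, 61, 90, 202, 249.
Linear molecule, 5 cuts → 6 fragments:
  1–46 → 46 bp
  47–61 → 15 bp
  62–90 → 29 bp
  91–202 → 112 bp
  203–249 → 47 bp
  250–274 → 25 bp
Sorted largest to smallest: 112, 47, 46, 29, 25, 15 bp.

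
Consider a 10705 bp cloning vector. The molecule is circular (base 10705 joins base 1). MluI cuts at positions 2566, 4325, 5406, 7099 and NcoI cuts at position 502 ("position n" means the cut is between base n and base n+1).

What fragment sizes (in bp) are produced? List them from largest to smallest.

4108, 2064, 1759, 1693, 1081 bp

Combined cut positions (sorted): 502, 2566, 4325, 5406, 7099.
Circular molecule, 5 cuts → 5 fragments:
  2566 − 502 = 2064 bp
  4325 − 2566 = 1759 bp
  5406 − 4325 = 1081 bp
  7099 − 5406 = 1693 bp
  wrap: 10705 − 7099 + 502 = 4108 bp
Sorted largest to smallest: 4108, 2064, 1759, 1693, 1081 bp.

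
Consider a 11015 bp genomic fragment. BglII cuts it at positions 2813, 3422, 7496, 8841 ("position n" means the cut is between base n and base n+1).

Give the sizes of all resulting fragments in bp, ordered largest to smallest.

Linear molecule, 4 cuts → 5 fragments:
  2813 − 0 = 2813 bp
  3422 − 2813 = 609 bp
  7496 − 3422 = 4074 bp
  8841 − 7496 = 1345 bp
  11015 − 8841 = 2174 bp
Sorted largest to smallest: 4074, 2813, 2174, 1345, 609 bp.

4074, 2813, 2174, 1345, 609 bp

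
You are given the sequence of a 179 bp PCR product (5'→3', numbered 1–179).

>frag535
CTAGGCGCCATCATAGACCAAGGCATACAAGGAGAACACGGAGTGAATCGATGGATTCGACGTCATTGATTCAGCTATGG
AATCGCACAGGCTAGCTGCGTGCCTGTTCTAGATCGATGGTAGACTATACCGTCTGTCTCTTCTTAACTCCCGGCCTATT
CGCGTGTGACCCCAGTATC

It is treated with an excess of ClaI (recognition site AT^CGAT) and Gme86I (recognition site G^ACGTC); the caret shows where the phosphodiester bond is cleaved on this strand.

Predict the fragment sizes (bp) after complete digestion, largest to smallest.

65, 55, 48, 11 bp

ClaI sites (ATCGAT) start at positions 47, 113.
ClaI cuts after base 2 of each site, so after positions 48, 114.
The Gme86I site (GACGTC) starts at position 59.
Gme86I cuts after the first base of each site, so after position 59.
Combined cut positions: 48, 59, 114.
Linear molecule, 3 cuts → 4 fragments:
  1–48 → 48 bp
  49–59 → 11 bp
  60–114 → 55 bp
  115–179 → 65 bp
Sorted largest to smallest: 65, 55, 48, 11 bp.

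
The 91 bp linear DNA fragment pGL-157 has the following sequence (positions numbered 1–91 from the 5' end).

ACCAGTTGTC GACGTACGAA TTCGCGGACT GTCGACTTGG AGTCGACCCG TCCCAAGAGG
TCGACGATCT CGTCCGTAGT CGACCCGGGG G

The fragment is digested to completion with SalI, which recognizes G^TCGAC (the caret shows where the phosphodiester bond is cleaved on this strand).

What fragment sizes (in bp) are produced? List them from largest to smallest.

SalI sites (GTCGAC) start at positions 8, 31, 42, 60, 79.
SalI cuts after the first base of each site, so after positions 8, 31, 42, 60, 79.
Linear molecule, 5 cuts → 6 fragments:
  1–8 → 8 bp
  9–31 → 23 bp
  32–42 → 11 bp
  43–60 → 18 bp
  61–79 → 19 bp
  80–91 → 12 bp
Sorted largest to smallest: 23, 19, 18, 12, 11, 8 bp.

23, 19, 18, 12, 11, 8 bp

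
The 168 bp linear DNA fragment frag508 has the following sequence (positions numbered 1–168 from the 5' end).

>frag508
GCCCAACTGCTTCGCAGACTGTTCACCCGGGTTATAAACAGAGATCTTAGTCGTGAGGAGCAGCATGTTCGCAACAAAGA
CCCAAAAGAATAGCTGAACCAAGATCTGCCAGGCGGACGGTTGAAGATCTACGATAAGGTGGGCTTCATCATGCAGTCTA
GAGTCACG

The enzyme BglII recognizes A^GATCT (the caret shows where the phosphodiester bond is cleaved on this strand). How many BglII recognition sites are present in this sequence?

AGATCT occurs starting at positions 42, 102, 125.
BglII cuts at 3 sites.

3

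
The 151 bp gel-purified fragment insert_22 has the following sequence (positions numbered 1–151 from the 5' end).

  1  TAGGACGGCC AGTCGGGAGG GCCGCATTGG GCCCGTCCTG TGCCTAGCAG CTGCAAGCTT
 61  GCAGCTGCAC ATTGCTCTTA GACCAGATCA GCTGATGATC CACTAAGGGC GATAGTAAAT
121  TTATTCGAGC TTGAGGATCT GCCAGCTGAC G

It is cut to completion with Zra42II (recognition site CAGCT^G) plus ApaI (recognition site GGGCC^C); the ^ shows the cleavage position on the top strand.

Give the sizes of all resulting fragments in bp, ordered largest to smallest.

Zra42II sites (CAGCTG) start at positions 48, 62, 89, 143.
Zra42II cuts after base 5 of each site (before the last base), so after positions 52, 66, 93, 147.
The ApaI site (GGGCCC) starts at position 29.
ApaI cuts after base 5 of each site (before the last base), so after position 33.
Combined cut positions: 33, 52, 66, 93, 147.
Linear molecule, 5 cuts → 6 fragments:
  1–33 → 33 bp
  34–52 → 19 bp
  53–66 → 14 bp
  67–93 → 27 bp
  94–147 → 54 bp
  148–151 → 4 bp
Sorted largest to smallest: 54, 33, 27, 19, 14, 4 bp.

54, 33, 27, 19, 14, 4 bp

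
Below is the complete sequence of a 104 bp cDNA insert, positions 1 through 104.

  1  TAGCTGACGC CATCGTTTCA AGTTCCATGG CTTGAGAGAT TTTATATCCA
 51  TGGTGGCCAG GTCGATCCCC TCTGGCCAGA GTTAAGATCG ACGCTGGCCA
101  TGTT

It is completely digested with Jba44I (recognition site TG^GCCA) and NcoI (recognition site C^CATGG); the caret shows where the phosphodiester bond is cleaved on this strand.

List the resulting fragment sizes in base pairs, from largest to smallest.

Jba44I sites (TGGCCA) start at positions 54, 73, 95.
Jba44I cuts after base 2 of each site, so after positions 55, 74, 96.
NcoI sites (CCATGG) start at positions 25, 48.
NcoI cuts after the first base of each site, so after positions 25, 48.
Combined cut positions: 25, 48, 55, 74, 96.
Linear molecule, 5 cuts → 6 fragments:
  1–25 → 25 bp
  26–48 → 23 bp
  49–55 → 7 bp
  56–74 → 19 bp
  75–96 → 22 bp
  97–104 → 8 bp
Sorted largest to smallest: 25, 23, 22, 19, 8, 7 bp.

25, 23, 22, 19, 8, 7 bp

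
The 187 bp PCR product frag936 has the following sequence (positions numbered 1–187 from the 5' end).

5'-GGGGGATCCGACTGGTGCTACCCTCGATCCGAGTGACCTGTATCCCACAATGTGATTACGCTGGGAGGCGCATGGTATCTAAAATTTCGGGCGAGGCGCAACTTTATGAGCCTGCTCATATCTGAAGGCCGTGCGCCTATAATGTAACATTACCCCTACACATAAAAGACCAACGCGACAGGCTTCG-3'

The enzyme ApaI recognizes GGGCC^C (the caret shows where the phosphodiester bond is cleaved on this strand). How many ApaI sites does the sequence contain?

0

No occurrence of GGGCCC is present in the sequence.
ApaI does not cut: 0 sites.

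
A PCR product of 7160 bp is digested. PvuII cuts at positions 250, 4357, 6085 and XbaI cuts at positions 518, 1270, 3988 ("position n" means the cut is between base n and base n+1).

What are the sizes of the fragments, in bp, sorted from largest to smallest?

Combined cut positions (sorted): 250, 518, 1270, 3988, 4357, 6085.
Linear molecule, 6 cuts → 7 fragments:
  250 − 0 = 250 bp
  518 − 250 = 268 bp
  1270 − 518 = 752 bp
  3988 − 1270 = 2718 bp
  4357 − 3988 = 369 bp
  6085 − 4357 = 1728 bp
  7160 − 6085 = 1075 bp
Sorted largest to smallest: 2718, 1728, 1075, 752, 369, 268, 250 bp.

2718, 1728, 1075, 752, 369, 268, 250 bp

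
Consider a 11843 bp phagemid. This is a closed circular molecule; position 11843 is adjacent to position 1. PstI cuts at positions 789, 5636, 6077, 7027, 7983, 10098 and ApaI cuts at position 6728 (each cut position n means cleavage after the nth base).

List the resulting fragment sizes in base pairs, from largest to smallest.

4847, 2534, 2115, 956, 651, 441, 299 bp

Combined cut positions (sorted): 789, 5636, 6077, 6728, 7027, 7983, 10098.
Circular molecule, 7 cuts → 7 fragments:
  5636 − 789 = 4847 bp
  6077 − 5636 = 441 bp
  6728 − 6077 = 651 bp
  7027 − 6728 = 299 bp
  7983 − 7027 = 956 bp
  10098 − 7983 = 2115 bp
  wrap: 11843 − 10098 + 789 = 2534 bp
Sorted largest to smallest: 4847, 2534, 2115, 956, 651, 441, 299 bp.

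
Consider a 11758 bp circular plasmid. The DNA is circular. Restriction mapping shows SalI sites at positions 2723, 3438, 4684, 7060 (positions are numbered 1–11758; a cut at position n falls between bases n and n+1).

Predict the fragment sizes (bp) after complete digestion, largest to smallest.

7421, 2376, 1246, 715 bp

Circular molecule, 4 cuts → 4 fragments:
  3438 − 2723 = 715 bp
  4684 − 3438 = 1246 bp
  7060 − 4684 = 2376 bp
  wrap: 11758 − 7060 + 2723 = 7421 bp
Sorted largest to smallest: 7421, 2376, 1246, 715 bp.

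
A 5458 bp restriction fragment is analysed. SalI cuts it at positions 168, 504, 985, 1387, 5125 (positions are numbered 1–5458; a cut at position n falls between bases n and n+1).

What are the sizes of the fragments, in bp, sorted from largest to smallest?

3738, 481, 402, 336, 333, 168 bp

Linear molecule, 5 cuts → 6 fragments:
  168 − 0 = 168 bp
  504 − 168 = 336 bp
  985 − 504 = 481 bp
  1387 − 985 = 402 bp
  5125 − 1387 = 3738 bp
  5458 − 5125 = 333 bp
Sorted largest to smallest: 3738, 481, 402, 336, 333, 168 bp.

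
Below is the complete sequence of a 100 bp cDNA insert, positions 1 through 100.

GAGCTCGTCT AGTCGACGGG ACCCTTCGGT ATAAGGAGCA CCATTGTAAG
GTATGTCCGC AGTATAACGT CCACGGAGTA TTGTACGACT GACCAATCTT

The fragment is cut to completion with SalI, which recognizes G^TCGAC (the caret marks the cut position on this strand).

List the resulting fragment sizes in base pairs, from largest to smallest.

88, 12 bp

The SalI site (GTCGAC) starts at position 12.
SalI cuts after the first base of each site, so after position 12.
Linear molecule, 1 cut → 2 fragments:
  1–12 → 12 bp
  13–100 → 88 bp
Sorted largest to smallest: 88, 12 bp.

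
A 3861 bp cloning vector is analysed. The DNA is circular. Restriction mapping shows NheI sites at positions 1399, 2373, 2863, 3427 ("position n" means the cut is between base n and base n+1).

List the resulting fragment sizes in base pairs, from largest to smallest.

1833, 974, 564, 490 bp

Circular molecule, 4 cuts → 4 fragments:
  2373 − 1399 = 974 bp
  2863 − 2373 = 490 bp
  3427 − 2863 = 564 bp
  wrap: 3861 − 3427 + 1399 = 1833 bp
Sorted largest to smallest: 1833, 974, 564, 490 bp.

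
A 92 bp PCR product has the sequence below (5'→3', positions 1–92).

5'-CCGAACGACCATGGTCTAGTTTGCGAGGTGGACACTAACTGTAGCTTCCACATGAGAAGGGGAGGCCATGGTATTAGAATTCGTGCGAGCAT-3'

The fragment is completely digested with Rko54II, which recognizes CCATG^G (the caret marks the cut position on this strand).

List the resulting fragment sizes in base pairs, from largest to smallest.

57, 22, 13 bp

Rko54II sites (CCATGG) start at positions 9, 66.
Rko54II cuts after base 5 of each site (before the last base), so after positions 13, 70.
Linear molecule, 2 cuts → 3 fragments:
  1–13 → 13 bp
  14–70 → 57 bp
  71–92 → 22 bp
Sorted largest to smallest: 57, 22, 13 bp.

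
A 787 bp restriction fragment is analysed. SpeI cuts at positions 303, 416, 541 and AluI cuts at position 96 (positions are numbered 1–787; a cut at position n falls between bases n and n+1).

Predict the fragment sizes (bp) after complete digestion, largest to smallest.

246, 207, 125, 113, 96 bp

Combined cut positions (sorted): 96, 303, 416, 541.
Linear molecule, 4 cuts → 5 fragments:
  96 − 0 = 96 bp
  303 − 96 = 207 bp
  416 − 303 = 113 bp
  541 − 416 = 125 bp
  787 − 541 = 246 bp
Sorted largest to smallest: 246, 207, 125, 113, 96 bp.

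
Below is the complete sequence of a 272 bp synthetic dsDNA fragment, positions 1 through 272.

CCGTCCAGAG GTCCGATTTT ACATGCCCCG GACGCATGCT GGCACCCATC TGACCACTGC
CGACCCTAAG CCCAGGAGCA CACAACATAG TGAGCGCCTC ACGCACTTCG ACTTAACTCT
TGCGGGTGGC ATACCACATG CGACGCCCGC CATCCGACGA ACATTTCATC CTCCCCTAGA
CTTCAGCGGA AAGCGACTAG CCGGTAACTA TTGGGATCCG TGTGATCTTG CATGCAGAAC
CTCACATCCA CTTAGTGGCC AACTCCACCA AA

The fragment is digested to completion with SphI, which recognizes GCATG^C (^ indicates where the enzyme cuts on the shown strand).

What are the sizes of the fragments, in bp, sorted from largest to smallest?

196, 38, 38 bp

SphI sites (GCATGC) start at positions 34, 230.
SphI cuts after base 5 of each site (before the last base), so after positions 38, 234.
Linear molecule, 2 cuts → 3 fragments:
  1–38 → 38 bp
  39–234 → 196 bp
  235–272 → 38 bp
Sorted largest to smallest: 196, 38, 38 bp.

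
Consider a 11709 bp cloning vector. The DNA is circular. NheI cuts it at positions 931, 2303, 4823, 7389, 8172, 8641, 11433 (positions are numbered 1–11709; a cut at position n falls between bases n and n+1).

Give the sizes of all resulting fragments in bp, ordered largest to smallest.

2792, 2566, 2520, 1372, 1207, 783, 469 bp

Circular molecule, 7 cuts → 7 fragments:
  2303 − 931 = 1372 bp
  4823 − 2303 = 2520 bp
  7389 − 4823 = 2566 bp
  8172 − 7389 = 783 bp
  8641 − 8172 = 469 bp
  11433 − 8641 = 2792 bp
  wrap: 11709 − 11433 + 931 = 1207 bp
Sorted largest to smallest: 2792, 2566, 2520, 1372, 1207, 783, 469 bp.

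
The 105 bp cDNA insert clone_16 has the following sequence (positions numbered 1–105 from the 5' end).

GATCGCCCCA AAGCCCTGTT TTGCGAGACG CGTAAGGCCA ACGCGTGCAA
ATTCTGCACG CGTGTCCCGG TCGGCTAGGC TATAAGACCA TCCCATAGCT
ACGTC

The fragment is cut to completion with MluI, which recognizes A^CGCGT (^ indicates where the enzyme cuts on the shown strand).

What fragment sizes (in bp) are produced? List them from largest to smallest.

MluI sites (ACGCGT) start at positions 28, 41, 58.
MluI cuts after the first base of each site, so after positions 28, 41, 58.
Linear molecule, 3 cuts → 4 fragments:
  1–28 → 28 bp
  29–41 → 13 bp
  42–58 → 17 bp
  59–105 → 47 bp
Sorted largest to smallest: 47, 28, 17, 13 bp.

47, 28, 17, 13 bp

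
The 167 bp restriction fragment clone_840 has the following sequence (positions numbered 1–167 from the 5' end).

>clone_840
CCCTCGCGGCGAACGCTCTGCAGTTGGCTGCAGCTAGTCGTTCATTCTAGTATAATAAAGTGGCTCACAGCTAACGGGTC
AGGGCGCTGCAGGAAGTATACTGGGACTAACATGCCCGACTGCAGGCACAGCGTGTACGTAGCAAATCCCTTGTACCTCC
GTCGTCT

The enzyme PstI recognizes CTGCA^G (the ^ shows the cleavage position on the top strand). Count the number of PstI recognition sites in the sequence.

CTGCAG occurs starting at positions 18, 28, 87, 120.
PstI cuts at 4 sites.

4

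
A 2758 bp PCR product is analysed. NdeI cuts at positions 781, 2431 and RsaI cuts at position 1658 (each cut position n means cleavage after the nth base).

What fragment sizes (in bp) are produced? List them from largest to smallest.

Combined cut positions (sorted): 781, 1658, 2431.
Linear molecule, 3 cuts → 4 fragments:
  781 − 0 = 781 bp
  1658 − 781 = 877 bp
  2431 − 1658 = 773 bp
  2758 − 2431 = 327 bp
Sorted largest to smallest: 877, 781, 773, 327 bp.

877, 781, 773, 327 bp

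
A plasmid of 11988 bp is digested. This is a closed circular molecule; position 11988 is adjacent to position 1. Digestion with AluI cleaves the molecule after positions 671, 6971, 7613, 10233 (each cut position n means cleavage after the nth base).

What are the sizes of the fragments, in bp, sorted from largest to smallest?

6300, 2620, 2426, 642 bp

Circular molecule, 4 cuts → 4 fragments:
  6971 − 671 = 6300 bp
  7613 − 6971 = 642 bp
  10233 − 7613 = 2620 bp
  wrap: 11988 − 10233 + 671 = 2426 bp
Sorted largest to smallest: 6300, 2620, 2426, 642 bp.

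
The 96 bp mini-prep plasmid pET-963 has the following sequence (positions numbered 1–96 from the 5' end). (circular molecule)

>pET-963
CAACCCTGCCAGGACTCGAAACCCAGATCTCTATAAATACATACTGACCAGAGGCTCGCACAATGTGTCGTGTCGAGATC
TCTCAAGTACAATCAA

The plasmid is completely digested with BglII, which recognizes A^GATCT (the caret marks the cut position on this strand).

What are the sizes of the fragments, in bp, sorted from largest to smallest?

BglII sites (AGATCT) start at positions 25, 76.
BglII cuts after the first base of each site, so after positions 25, 76.
Circular molecule, 2 cuts → 2 fragments:
  26–76 → 51 bp
  77–96 then 1–25 → 20 + 25 = 45 bp
Sorted largest to smallest: 51, 45 bp.

51, 45 bp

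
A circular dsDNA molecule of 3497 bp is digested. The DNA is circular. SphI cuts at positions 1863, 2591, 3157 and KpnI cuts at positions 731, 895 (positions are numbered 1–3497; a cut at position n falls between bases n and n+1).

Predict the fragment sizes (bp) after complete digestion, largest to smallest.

Combined cut positions (sorted): 731, 895, 1863, 2591, 3157.
Circular molecule, 5 cuts → 5 fragments:
  895 − 731 = 164 bp
  1863 − 895 = 968 bp
  2591 − 1863 = 728 bp
  3157 − 2591 = 566 bp
  wrap: 3497 − 3157 + 731 = 1071 bp
Sorted largest to smallest: 1071, 968, 728, 566, 164 bp.

1071, 968, 728, 566, 164 bp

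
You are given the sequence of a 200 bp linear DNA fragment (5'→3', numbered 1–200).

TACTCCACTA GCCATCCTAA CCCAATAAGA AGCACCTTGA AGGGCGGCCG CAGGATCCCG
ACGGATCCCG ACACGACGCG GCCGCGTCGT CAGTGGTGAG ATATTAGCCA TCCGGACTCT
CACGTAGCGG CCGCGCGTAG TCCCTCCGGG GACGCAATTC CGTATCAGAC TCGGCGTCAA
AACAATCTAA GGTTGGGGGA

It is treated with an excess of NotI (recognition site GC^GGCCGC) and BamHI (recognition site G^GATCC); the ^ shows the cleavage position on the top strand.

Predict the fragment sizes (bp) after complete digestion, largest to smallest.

NotI sites (GCGGCCGC) start at positions 44, 78, 127.
NotI cuts after base 2 of each site, so after positions 45, 79, 128.
BamHI sites (GGATCC) start at positions 53, 63.
BamHI cuts after the first base of each site, so after positions 53, 63.
Combined cut positions: 45, 53, 63, 79, 128.
Linear molecule, 5 cuts → 6 fragments:
  1–45 → 45 bp
  46–53 → 8 bp
  54–63 → 10 bp
  64–79 → 16 bp
  80–128 → 49 bp
  129–200 → 72 bp
Sorted largest to smallest: 72, 49, 45, 16, 10, 8 bp.

72, 49, 45, 16, 10, 8 bp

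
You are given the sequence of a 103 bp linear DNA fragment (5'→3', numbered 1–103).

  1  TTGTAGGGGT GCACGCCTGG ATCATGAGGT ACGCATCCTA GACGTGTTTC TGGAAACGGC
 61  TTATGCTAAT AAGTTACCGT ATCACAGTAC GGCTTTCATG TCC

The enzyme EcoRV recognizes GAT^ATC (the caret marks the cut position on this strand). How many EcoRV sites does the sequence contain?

No occurrence of GATATC is present in the sequence.
EcoRV does not cut: 0 sites.

0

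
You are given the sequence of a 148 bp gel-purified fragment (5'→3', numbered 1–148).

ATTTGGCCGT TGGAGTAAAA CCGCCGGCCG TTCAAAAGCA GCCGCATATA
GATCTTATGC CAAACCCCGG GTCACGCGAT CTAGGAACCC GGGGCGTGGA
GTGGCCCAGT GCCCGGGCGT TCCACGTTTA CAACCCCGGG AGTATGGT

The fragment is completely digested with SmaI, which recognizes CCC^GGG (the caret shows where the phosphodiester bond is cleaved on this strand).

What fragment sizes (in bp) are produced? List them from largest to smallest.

68, 24, 23, 22, 11 bp

SmaI sites (CCCGGG) start at positions 66, 88, 112, 135.
SmaI cuts after base 3 of each site, so after positions 68, 90, 114, 137.
Linear molecule, 4 cuts → 5 fragments:
  1–68 → 68 bp
  69–90 → 22 bp
  91–114 → 24 bp
  115–137 → 23 bp
  138–148 → 11 bp
Sorted largest to smallest: 68, 24, 23, 22, 11 bp.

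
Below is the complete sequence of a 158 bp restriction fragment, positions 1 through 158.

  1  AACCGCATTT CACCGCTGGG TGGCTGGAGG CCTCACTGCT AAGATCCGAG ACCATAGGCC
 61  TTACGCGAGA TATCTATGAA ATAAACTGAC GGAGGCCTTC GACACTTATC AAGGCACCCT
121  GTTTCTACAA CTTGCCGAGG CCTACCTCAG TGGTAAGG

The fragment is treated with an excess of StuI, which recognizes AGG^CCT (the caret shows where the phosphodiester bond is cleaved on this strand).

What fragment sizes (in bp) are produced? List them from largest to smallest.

45, 37, 30, 28, 18 bp

StuI sites (AGGCCT) start at positions 28, 56, 93, 138.
StuI cuts after base 3 of each site, so after positions 30, 58, 95, 140.
Linear molecule, 4 cuts → 5 fragments:
  1–30 → 30 bp
  31–58 → 28 bp
  59–95 → 37 bp
  96–140 → 45 bp
  141–158 → 18 bp
Sorted largest to smallest: 45, 37, 30, 28, 18 bp.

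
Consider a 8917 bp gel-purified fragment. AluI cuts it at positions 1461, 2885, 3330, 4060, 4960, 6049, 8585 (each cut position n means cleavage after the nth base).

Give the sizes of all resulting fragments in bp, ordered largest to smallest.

Linear molecule, 7 cuts → 8 fragments:
  1461 − 0 = 1461 bp
  2885 − 1461 = 1424 bp
  3330 − 2885 = 445 bp
  4060 − 3330 = 730 bp
  4960 − 4060 = 900 bp
  6049 − 4960 = 1089 bp
  8585 − 6049 = 2536 bp
  8917 − 8585 = 332 bp
Sorted largest to smallest: 2536, 1461, 1424, 1089, 900, 730, 445, 332 bp.

2536, 1461, 1424, 1089, 900, 730, 445, 332 bp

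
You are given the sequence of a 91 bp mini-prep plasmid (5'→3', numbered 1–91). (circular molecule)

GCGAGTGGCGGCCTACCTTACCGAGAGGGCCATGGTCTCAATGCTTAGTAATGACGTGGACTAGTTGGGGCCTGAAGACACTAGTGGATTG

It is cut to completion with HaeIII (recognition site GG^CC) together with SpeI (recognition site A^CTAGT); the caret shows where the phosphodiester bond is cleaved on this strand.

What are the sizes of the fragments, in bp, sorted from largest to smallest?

31, 22, 18, 10, 10 bp

HaeIII sites (GGCC) start at positions 10, 28, 69.
HaeIII cuts after base 2 of each site, so after positions 11, 29, 70.
SpeI sites (ACTAGT) start at positions 60, 80.
SpeI cuts after the first base of each site, so after positions 60, 80.
Combined cut positions: 11, 29, 60, 70, 80.
Circular molecule, 5 cuts → 5 fragments:
  12–29 → 18 bp
  30–60 → 31 bp
  61–70 → 10 bp
  71–80 → 10 bp
  81–91 then 1–11 → 11 + 11 = 22 bp
Sorted largest to smallest: 31, 22, 18, 10, 10 bp.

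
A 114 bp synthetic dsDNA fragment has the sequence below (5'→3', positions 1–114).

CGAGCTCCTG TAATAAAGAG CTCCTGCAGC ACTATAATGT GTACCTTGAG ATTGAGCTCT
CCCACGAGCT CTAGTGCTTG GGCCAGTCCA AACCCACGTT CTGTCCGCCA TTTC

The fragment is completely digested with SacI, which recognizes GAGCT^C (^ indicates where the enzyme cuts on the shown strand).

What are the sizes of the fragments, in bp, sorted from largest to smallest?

44, 36, 16, 12, 6 bp

SacI sites (GAGCTC) start at positions 2, 18, 54, 66.
SacI cuts after base 5 of each site (before the last base), so after positions 6, 22, 58, 70.
Linear molecule, 4 cuts → 5 fragments:
  1–6 → 6 bp
  7–22 → 16 bp
  23–58 → 36 bp
  59–70 → 12 bp
  71–114 → 44 bp
Sorted largest to smallest: 44, 36, 16, 12, 6 bp.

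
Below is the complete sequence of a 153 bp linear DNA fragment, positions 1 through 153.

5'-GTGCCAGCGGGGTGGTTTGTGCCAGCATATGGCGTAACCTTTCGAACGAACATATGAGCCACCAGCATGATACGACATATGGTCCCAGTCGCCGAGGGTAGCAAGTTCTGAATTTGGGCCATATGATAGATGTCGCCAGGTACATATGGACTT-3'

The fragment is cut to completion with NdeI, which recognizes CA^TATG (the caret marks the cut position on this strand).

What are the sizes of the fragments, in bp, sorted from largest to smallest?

NdeI sites (CATATG) start at positions 26, 51, 76, 120, 143.
NdeI cuts after base 2 of each site, so after positions 27, 52, 77, 121, 144.
Linear molecule, 5 cuts → 6 fragments:
  1–27 → 27 bp
  28–52 → 25 bp
  53–77 → 25 bp
  78–121 → 44 bp
  122–144 → 23 bp
  145–153 → 9 bp
Sorted largest to smallest: 44, 27, 25, 25, 23, 9 bp.

44, 27, 25, 25, 23, 9 bp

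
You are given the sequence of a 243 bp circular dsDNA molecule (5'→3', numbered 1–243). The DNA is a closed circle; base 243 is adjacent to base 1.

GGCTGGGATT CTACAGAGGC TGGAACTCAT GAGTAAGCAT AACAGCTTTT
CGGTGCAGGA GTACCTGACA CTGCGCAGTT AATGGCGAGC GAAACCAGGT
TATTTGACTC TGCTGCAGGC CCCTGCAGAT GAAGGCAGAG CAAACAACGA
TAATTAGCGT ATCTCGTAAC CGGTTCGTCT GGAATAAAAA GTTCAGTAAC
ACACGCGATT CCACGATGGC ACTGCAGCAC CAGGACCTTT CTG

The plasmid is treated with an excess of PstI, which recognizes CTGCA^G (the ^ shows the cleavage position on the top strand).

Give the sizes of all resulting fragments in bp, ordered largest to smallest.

PstI sites (CTGCAG) start at positions 113, 123, 222.
PstI cuts after base 5 of each site (before the last base), so after positions 117, 127, 226.
Circular molecule, 3 cuts → 3 fragments:
  118–127 → 10 bp
  128–226 → 99 bp
  227–243 then 1–117 → 17 + 117 = 134 bp
Sorted largest to smallest: 134, 99, 10 bp.

134, 99, 10 bp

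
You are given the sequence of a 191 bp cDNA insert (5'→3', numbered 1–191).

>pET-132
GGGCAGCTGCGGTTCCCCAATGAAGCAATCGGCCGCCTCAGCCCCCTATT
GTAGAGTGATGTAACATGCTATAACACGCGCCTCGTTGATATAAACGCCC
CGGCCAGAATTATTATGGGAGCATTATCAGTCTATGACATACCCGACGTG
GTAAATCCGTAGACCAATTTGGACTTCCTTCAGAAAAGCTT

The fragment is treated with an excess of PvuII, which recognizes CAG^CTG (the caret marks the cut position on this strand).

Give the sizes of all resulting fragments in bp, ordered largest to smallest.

185, 6 bp

The PvuII site (CAGCTG) starts at position 4.
PvuII cuts after base 3 of each site, so after position 6.
Linear molecule, 1 cut → 2 fragments:
  1–6 → 6 bp
  7–191 → 185 bp
Sorted largest to smallest: 185, 6 bp.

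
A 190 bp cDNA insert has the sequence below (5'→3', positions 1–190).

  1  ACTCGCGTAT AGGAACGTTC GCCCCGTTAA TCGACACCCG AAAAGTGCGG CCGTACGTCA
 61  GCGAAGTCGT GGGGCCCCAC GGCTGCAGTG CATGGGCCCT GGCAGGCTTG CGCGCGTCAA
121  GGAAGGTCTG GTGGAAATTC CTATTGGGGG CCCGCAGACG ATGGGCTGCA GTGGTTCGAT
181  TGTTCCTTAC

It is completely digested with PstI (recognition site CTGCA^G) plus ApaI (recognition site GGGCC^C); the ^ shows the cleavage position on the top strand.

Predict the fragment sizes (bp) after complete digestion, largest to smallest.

76, 54, 20, 18, 11, 11 bp

PstI sites (CTGCAG) start at positions 83, 166.
PstI cuts after base 5 of each site (before the last base), so after positions 87, 170.
ApaI sites (GGGCCC) start at positions 72, 94, 148.
ApaI cuts after base 5 of each site (before the last base), so after positions 76, 98, 152.
Combined cut positions: 76, 87, 98, 152, 170.
Linear molecule, 5 cuts → 6 fragments:
  1–76 → 76 bp
  77–87 → 11 bp
  88–98 → 11 bp
  99–152 → 54 bp
  153–170 → 18 bp
  171–190 → 20 bp
Sorted largest to smallest: 76, 54, 20, 18, 11, 11 bp.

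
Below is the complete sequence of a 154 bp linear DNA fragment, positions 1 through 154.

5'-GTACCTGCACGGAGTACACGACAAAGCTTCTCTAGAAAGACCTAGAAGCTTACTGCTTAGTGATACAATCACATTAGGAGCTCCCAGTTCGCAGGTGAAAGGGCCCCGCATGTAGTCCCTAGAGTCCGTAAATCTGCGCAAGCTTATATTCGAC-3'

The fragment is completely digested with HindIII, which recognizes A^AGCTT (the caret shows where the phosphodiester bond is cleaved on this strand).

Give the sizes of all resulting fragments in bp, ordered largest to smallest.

HindIII sites (AAGCTT) start at positions 24, 46, 140.
HindIII cuts after the first base of each site, so after positions 24, 46, 140.
Linear molecule, 3 cuts → 4 fragments:
  1–24 → 24 bp
  25–46 → 22 bp
  47–140 → 94 bp
  141–154 → 14 bp
Sorted largest to smallest: 94, 24, 22, 14 bp.

94, 24, 22, 14 bp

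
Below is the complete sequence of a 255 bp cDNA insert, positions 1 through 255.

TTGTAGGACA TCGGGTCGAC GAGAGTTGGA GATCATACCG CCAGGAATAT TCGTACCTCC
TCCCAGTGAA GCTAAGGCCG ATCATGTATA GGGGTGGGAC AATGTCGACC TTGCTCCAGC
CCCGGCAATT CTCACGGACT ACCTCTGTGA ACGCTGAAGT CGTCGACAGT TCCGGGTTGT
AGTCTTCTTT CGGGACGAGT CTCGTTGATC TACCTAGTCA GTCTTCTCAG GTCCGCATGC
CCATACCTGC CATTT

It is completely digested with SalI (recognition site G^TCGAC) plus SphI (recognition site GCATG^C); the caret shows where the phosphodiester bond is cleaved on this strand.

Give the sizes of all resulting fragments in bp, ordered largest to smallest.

89, 77, 58, 16, 15 bp

SalI sites (GTCGAC) start at positions 15, 104, 162.
SalI cuts after the first base of each site, so after positions 15, 104, 162.
The SphI site (GCATGC) starts at position 235.
SphI cuts after base 5 of each site (before the last base), so after position 239.
Combined cut positions: 15, 104, 162, 239.
Linear molecule, 4 cuts → 5 fragments:
  1–15 → 15 bp
  16–104 → 89 bp
  105–162 → 58 bp
  163–239 → 77 bp
  240–255 → 16 bp
Sorted largest to smallest: 89, 77, 58, 16, 15 bp.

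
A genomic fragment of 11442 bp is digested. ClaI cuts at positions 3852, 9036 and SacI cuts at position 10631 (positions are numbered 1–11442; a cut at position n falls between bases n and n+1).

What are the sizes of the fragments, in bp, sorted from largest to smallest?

Combined cut positions (sorted): 3852, 9036, 10631.
Linear molecule, 3 cuts → 4 fragments:
  3852 − 0 = 3852 bp
  9036 − 3852 = 5184 bp
  10631 − 9036 = 1595 bp
  11442 − 10631 = 811 bp
Sorted largest to smallest: 5184, 3852, 1595, 811 bp.

5184, 3852, 1595, 811 bp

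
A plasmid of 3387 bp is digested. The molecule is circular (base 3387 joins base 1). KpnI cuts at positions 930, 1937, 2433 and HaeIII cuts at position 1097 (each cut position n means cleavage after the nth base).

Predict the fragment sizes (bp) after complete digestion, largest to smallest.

Combined cut positions (sorted): 930, 1097, 1937, 2433.
Circular molecule, 4 cuts → 4 fragments:
  1097 − 930 = 167 bp
  1937 − 1097 = 840 bp
  2433 − 1937 = 496 bp
  wrap: 3387 − 2433 + 930 = 1884 bp
Sorted largest to smallest: 1884, 840, 496, 167 bp.

1884, 840, 496, 167 bp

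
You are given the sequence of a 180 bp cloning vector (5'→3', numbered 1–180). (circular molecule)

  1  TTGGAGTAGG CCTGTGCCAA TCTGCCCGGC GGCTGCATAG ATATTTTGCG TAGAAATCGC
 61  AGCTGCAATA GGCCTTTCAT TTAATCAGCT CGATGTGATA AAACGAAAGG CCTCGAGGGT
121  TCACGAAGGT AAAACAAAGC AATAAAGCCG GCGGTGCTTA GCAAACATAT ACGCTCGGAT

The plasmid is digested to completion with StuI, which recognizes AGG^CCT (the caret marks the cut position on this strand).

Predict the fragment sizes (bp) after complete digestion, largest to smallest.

StuI sites (AGGCCT) start at positions 8, 70, 108.
StuI cuts after base 3 of each site, so after positions 10, 72, 110.
Circular molecule, 3 cuts → 3 fragments:
  11–72 → 62 bp
  73–110 → 38 bp
  111–180 then 1–10 → 70 + 10 = 80 bp
Sorted largest to smallest: 80, 62, 38 bp.

80, 62, 38 bp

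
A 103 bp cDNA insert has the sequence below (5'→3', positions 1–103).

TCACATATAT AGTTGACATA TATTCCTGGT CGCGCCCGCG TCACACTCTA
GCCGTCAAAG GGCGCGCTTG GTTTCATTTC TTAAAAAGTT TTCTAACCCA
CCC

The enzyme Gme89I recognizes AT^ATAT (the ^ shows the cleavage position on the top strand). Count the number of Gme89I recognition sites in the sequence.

2

ATATAT occurs starting at positions 5, 18.
Gme89I cuts at 2 sites.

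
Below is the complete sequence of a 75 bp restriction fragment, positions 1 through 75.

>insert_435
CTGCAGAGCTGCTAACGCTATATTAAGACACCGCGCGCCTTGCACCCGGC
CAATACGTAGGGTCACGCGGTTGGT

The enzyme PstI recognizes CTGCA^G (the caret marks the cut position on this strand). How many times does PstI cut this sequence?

CTGCAG occurs starting at position 1.
PstI cuts at 1 site.

1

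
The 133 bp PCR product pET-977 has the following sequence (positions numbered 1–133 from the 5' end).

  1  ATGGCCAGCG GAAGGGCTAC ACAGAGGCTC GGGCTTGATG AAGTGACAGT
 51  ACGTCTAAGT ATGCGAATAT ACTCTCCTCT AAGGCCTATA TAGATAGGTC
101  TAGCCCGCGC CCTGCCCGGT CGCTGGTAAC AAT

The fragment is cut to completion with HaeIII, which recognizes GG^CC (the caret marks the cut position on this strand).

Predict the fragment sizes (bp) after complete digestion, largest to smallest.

HaeIII sites (GGCC) start at positions 3, 83.
HaeIII cuts after base 2 of each site, so after positions 4, 84.
Linear molecule, 2 cuts → 3 fragments:
  1–4 → 4 bp
  5–84 → 80 bp
  85–133 → 49 bp
Sorted largest to smallest: 80, 49, 4 bp.

80, 49, 4 bp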